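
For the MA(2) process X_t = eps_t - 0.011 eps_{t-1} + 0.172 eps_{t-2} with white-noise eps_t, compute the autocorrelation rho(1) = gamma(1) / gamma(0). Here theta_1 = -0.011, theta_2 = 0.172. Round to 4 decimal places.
\rho(1) = -0.0125

For an MA(q) process with theta_0 = 1, the autocovariance is
  gamma(k) = sigma^2 * sum_{i=0..q-k} theta_i * theta_{i+k},
and rho(k) = gamma(k) / gamma(0). Sigma^2 cancels.
  numerator   = (1)*(-0.011) + (-0.011)*(0.172) = -0.012892.
  denominator = (1)^2 + (-0.011)^2 + (0.172)^2 = 1.029705.
  rho(1) = -0.012892 / 1.029705 = -0.0125.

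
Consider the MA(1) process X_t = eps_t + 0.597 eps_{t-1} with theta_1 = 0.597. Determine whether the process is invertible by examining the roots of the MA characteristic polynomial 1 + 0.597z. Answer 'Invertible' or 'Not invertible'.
\text{Invertible}

The MA(q) characteristic polynomial is P(z) = 1 + 0.597z.
Invertibility requires all roots to lie outside the unit circle, i.e. |z| > 1 for every root.
This is linear in z: 1 + (0.597) z = 0  =>  z = -1/(0.597) = -1.675042,  |z| = 1.675042.
Moduli of all roots: 1.6750.
All moduli strictly greater than 1? Yes.
Verdict: Invertible.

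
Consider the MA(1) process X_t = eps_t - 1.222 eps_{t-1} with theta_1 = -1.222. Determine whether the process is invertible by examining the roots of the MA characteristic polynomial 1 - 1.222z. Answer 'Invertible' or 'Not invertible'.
\text{Not invertible}

The MA(q) characteristic polynomial is P(z) = 1 - 1.222z.
Invertibility requires all roots to lie outside the unit circle, i.e. |z| > 1 for every root.
This is linear in z: 1 + (-1.222) z = 0  =>  z = -1/(-1.222) = 0.818331,  |z| = 0.818331.
Moduli of all roots: 0.8183.
All moduli strictly greater than 1? No.
Verdict: Not invertible.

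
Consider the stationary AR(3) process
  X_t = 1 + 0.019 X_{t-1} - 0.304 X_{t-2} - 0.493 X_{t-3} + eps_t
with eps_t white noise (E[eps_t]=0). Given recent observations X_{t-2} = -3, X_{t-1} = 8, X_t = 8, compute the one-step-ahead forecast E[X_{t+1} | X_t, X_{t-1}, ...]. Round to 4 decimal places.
E[X_{t+1} \mid \mathcal F_t] = 0.1990

For an AR(p) model X_t = c + sum_i phi_i X_{t-i} + eps_t, the
one-step-ahead conditional mean is
  E[X_{t+1} | X_t, ...] = c + sum_i phi_i X_{t+1-i}.
Substitute known values:
  E[X_{t+1} | ...] = 1 + (0.019) * (8) + (-0.304) * (8) + (-0.493) * (-3)
                   = 0.1990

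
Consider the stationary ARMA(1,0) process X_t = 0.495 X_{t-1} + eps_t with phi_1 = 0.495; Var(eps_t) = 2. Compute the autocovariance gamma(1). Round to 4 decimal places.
\gamma(1) = 1.3113

Multiply the model equation by X_{t-k} and take expectations. With theta_0 = psi_0 = 1 and psi_j the MA(infinity) weights, this gives
  gamma(k) - sum_i phi_i gamma(k-i) = c_k,
  c_k = sigma^2 * sum_{j=k..q} theta_j psi_{j-k}   (c_k = 0 for k > q),
using gamma(-m) = gamma(m).
Pure AR (q = 0): c_0 = sigma^2 = 2, c_k = 0 for k >= 1.
Equations for k = 0 and k = 1 (AR order 1):
  gamma(0) = phi_1 gamma(1) + c_0
  gamma(1) = phi_1 gamma(0) + c_1
Substituting the second into the first: gamma(0) (1 - phi_1^2) = c_0 + phi_1 c_1, so
  gamma(0) = c_0 / (1 - phi_1^2) = 2 / (1 - (0.495)^2) = 2 / 0.754975 = 2.649094.
  gamma(1) = phi_1 gamma(0) = (0.495)(2.649094) = 1.311302.
Therefore gamma(1) = 1.3113 (to 4 decimal places).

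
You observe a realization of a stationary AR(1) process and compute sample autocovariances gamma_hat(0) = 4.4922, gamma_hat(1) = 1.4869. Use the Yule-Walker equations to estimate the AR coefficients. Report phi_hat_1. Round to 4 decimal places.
\hat\phi_{1} = 0.3310

The Yule-Walker equations for an AR(p) process read, in matrix form,
  Gamma_p phi = r_p,   with   (Gamma_p)_{ij} = gamma(|i - j|),
                       (r_p)_i = gamma(i),   i,j = 1..p.
Substitute the sample gammas (Toeplitz matrix and right-hand side of size 1):
  Gamma_p = [[4.4922]]
  r_p     = [1.4869]
With p = 1 this is the single equation gamma(0) phi_1 = gamma(1):
  phi_hat_1 = gamma(1) / gamma(0) = 1.4869 / 4.4922 = 0.3310.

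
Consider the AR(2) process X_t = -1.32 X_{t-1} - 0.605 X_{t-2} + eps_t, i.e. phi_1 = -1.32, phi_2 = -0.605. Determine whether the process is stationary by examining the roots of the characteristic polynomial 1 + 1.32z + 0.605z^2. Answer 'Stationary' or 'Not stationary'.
\text{Stationary}

The AR(p) characteristic polynomial is P(z) = 1 + 1.32z + 0.605z^2.
Stationarity requires all roots to lie outside the unit circle, i.e. |z| > 1 for every root.
Set 1 + (1.32) z + (0.605) z^2 = 0, i.e. a z^2 + b z + c = 0 with a = 0.605, b = 1.32, c = 1.
Discriminant D = b^2 - 4ac = (1.32)^2 - 4*(0.605)*1 = 1.7424 - (2.42) = -0.6776.
D < 0, so the roots are the complex-conjugate pair z = (-b +/- i sqrt(-D)) / (2a) = -1.0909 +/- 0.6803i.
For a conjugate pair |z|^2 = z * conj(z) = (product of roots) = c/a = 1/(0.605) = 1.652893, so |z| = sqrt(1.652893) = 1.2856 for both roots.
Moduli of all roots: 1.2856, 1.2856.
All moduli strictly greater than 1? Yes.
Verdict: Stationary.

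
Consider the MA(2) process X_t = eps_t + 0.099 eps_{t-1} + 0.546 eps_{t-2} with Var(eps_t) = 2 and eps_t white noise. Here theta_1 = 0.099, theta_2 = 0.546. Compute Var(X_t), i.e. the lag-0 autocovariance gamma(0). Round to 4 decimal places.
\gamma(0) = 2.6158

For an MA(q) process X_t = eps_t + sum_i theta_i eps_{t-i} with
Var(eps_t) = sigma^2, the variance is
  gamma(0) = sigma^2 * (1 + sum_i theta_i^2).
  sum_i theta_i^2 = (0.099)^2 + (0.546)^2 = 0.009801 + 0.298116 = 0.307917.
  gamma(0) = 2 * (1 + 0.307917) = 2 * 1.307917 = 2.615834, which rounds to 2.6158.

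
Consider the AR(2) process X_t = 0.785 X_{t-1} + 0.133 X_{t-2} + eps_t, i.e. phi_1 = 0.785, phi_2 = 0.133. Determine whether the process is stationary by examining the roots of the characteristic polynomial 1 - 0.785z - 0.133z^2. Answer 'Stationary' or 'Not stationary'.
\text{Stationary}

The AR(p) characteristic polynomial is P(z) = 1 - 0.785z - 0.133z^2.
Stationarity requires all roots to lie outside the unit circle, i.e. |z| > 1 for every root.
Set 1 + (-0.785) z + (-0.133) z^2 = 0, i.e. a z^2 + b z + c = 0 with a = -0.133, b = -0.785, c = 1.
Discriminant D = b^2 - 4ac = (-0.785)^2 - 4*(-0.133)*1 = 0.616225 - (-0.532) = 1.148225.
D >= 0, so the roots are real: z = (-b +/- sqrt(D)) / (2a) = (0.785 +/- 1.071553) / (-0.266).
  z_1 = (0.785 + 1.071553) / (-0.266) = -6.9795,   |z_1| = 6.9795.
  z_2 = (0.785 - 1.071553) / (-0.266) = 1.0773,   |z_2| = 1.0773.
Moduli of all roots: 6.9795, 1.0773.
All moduli strictly greater than 1? Yes.
Verdict: Stationary.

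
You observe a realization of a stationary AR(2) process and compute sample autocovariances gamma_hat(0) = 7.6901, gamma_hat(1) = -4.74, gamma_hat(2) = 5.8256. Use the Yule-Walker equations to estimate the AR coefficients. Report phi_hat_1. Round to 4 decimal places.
\hat\phi_{1} = -0.2410

The Yule-Walker equations for an AR(p) process read, in matrix form,
  Gamma_p phi = r_p,   with   (Gamma_p)_{ij} = gamma(|i - j|),
                       (r_p)_i = gamma(i),   i,j = 1..p.
Substitute the sample gammas (Toeplitz matrix and right-hand side of size 2):
  Gamma_p = [[7.6901, -4.74], [-4.74, 7.6901]]
  r_p     = [-4.74, 5.8256]
Written out:
  7.6901 phi_1 - 4.74 phi_2 = -4.74
  -4.74 phi_1 + 7.6901 phi_2 = 5.8256
Solve by Cramer's rule:
  det = gamma(0)^2 - gamma(1)^2 = (7.6901)^2 - (-4.74)^2 = 59.13763801 - 22.4676 = 36.67003801
  phi_hat_1 = [gamma(1) gamma(0) - gamma(1) gamma(2)] / det = [(-4.74)(7.6901) - (-4.74)(5.8256)] / 36.67003801 = -8.83773 / 36.67003801 = -0.241
  phi_hat_2 = [gamma(0) gamma(2) - gamma(1)^2] / det = [(7.6901)(5.8256) - (-4.74)^2] / 36.67003801 = 22.33184656 / 36.67003801 = 0.609
So phi_hat = [-0.2410, 0.6090].
Therefore phi_hat_1 = -0.2410.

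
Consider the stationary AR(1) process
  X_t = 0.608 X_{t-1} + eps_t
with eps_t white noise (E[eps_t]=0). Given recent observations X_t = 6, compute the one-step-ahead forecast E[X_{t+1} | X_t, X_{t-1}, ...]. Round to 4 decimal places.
E[X_{t+1} \mid \mathcal F_t] = 3.6480

For an AR(p) model X_t = c + sum_i phi_i X_{t-i} + eps_t, the
one-step-ahead conditional mean is
  E[X_{t+1} | X_t, ...] = c + sum_i phi_i X_{t+1-i}.
Substitute known values:
  E[X_{t+1} | ...] = (0.608) * (6)
                   = 3.6480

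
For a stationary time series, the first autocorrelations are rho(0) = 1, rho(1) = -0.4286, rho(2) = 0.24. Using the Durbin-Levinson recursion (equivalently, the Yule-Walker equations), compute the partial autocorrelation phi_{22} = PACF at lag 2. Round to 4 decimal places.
\phi_{22} = 0.0690

The PACF at lag k is phi_{kk}, the last component of the solution
to the Yule-Walker system G_k phi = r_k where
  (G_k)_{ij} = rho(|i - j|), (r_k)_i = rho(i), i,j = 1..k.
Equivalently, Durbin-Levinson gives phi_{kk} iteratively:
  phi_{11} = rho(1)
  phi_{kk} = [rho(k) - sum_{j=1..k-1} phi_{k-1,j} rho(k-j)]
            / [1 - sum_{j=1..k-1} phi_{k-1,j} rho(j)],
  phi_{k,j} = phi_{k-1,j} - phi_{kk} phi_{k-1,k-j},  j = 1..k-1.
Step k = 1:
  phi_11 = rho(1) = -0.4286.
Step k = 2:
  phi_22 = [rho(2) - phi_11 rho(1)] / [1 - phi_11 rho(1)] = [0.24 - (-0.4286)(-0.4286)] / [1 - (-0.4286)(-0.4286)]
         = 0.05630204 / 0.81630204 = 0.069.
Therefore phi_{22} = 0.0690.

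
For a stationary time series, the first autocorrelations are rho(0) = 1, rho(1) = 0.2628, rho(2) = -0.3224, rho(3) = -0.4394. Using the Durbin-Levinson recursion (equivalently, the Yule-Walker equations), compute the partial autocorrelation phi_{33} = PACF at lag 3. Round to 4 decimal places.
\phi_{33} = -0.2721

The PACF at lag k is phi_{kk}, the last component of the solution
to the Yule-Walker system G_k phi = r_k where
  (G_k)_{ij} = rho(|i - j|), (r_k)_i = rho(i), i,j = 1..k.
Equivalently, Durbin-Levinson gives phi_{kk} iteratively:
  phi_{11} = rho(1)
  phi_{kk} = [rho(k) - sum_{j=1..k-1} phi_{k-1,j} rho(k-j)]
            / [1 - sum_{j=1..k-1} phi_{k-1,j} rho(j)],
  phi_{k,j} = phi_{k-1,j} - phi_{kk} phi_{k-1,k-j},  j = 1..k-1.
Step k = 1:
  phi_11 = rho(1) = 0.2628.
Step k = 2:
  phi_22 = [rho(2) - phi_11 rho(1)] / [1 - phi_11 rho(1)] = [-0.3224 - (0.2628)(0.2628)] / [1 - (0.2628)(0.2628)]
         = -0.39146384 / 0.93093616 = -0.420506.
  Update: phi_21 = phi_11 - phi_22 phi_11 = 0.2628 - (-0.420506)(0.2628) = 0.373309.
Step k = 3:
  phi_33 = [rho(3) - phi_21 rho(2) - phi_22 rho(1)] / [1 - phi_21 rho(1) - phi_22 rho(2)]
    numerator   = -0.4394 - (0.373309)(-0.3224) - (-0.420506)(0.2628) = -0.20853636
    denominator = 1 - (0.373309)(0.2628) - (-0.420506)(-0.3224) = 0.76632344
  phi_33 = -0.20853636 / 0.76632344 = -0.2721.
Therefore phi_{33} = -0.2721.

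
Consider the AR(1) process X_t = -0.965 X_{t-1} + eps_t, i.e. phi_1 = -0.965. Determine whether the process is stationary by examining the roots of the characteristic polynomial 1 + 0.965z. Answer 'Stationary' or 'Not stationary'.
\text{Stationary}

The AR(p) characteristic polynomial is P(z) = 1 + 0.965z.
Stationarity requires all roots to lie outside the unit circle, i.e. |z| > 1 for every root.
This is linear in z: 1 + (0.965) z = 0  =>  z = -1/(0.965) = -1.036269,  |z| = 1.036269.
Moduli of all roots: 1.0363.
All moduli strictly greater than 1? Yes.
Verdict: Stationary.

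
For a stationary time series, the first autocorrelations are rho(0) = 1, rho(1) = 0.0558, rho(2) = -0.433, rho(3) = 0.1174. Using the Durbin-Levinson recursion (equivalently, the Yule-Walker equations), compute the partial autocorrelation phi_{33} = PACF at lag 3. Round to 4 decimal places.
\phi_{33} = 0.2190

The PACF at lag k is phi_{kk}, the last component of the solution
to the Yule-Walker system G_k phi = r_k where
  (G_k)_{ij} = rho(|i - j|), (r_k)_i = rho(i), i,j = 1..k.
Equivalently, Durbin-Levinson gives phi_{kk} iteratively:
  phi_{11} = rho(1)
  phi_{kk} = [rho(k) - sum_{j=1..k-1} phi_{k-1,j} rho(k-j)]
            / [1 - sum_{j=1..k-1} phi_{k-1,j} rho(j)],
  phi_{k,j} = phi_{k-1,j} - phi_{kk} phi_{k-1,k-j},  j = 1..k-1.
Step k = 1:
  phi_11 = rho(1) = 0.0558.
Step k = 2:
  phi_22 = [rho(2) - phi_11 rho(1)] / [1 - phi_11 rho(1)] = [-0.433 - (0.0558)(0.0558)] / [1 - (0.0558)(0.0558)]
         = -0.43611364 / 0.99688636 = -0.437476.
  Update: phi_21 = phi_11 - phi_22 phi_11 = 0.0558 - (-0.437476)(0.0558) = 0.080211.
Step k = 3:
  phi_33 = [rho(3) - phi_21 rho(2) - phi_22 rho(1)] / [1 - phi_21 rho(1) - phi_22 rho(2)]
    numerator   = 0.1174 - (0.080211)(-0.433) - (-0.437476)(0.0558) = 0.17654258
    denominator = 1 - (0.080211)(0.0558) - (-0.437476)(-0.433) = 0.8060972
  phi_33 = 0.17654258 / 0.8060972 = 0.219.
Therefore phi_{33} = 0.2190.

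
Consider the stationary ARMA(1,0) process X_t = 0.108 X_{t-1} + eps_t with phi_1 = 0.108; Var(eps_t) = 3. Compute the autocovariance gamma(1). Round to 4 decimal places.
\gamma(1) = 0.3278

Multiply the model equation by X_{t-k} and take expectations. With theta_0 = psi_0 = 1 and psi_j the MA(infinity) weights, this gives
  gamma(k) - sum_i phi_i gamma(k-i) = c_k,
  c_k = sigma^2 * sum_{j=k..q} theta_j psi_{j-k}   (c_k = 0 for k > q),
using gamma(-m) = gamma(m).
Pure AR (q = 0): c_0 = sigma^2 = 3, c_k = 0 for k >= 1.
Equations for k = 0 and k = 1 (AR order 1):
  gamma(0) = phi_1 gamma(1) + c_0
  gamma(1) = phi_1 gamma(0) + c_1
Substituting the second into the first: gamma(0) (1 - phi_1^2) = c_0 + phi_1 c_1, so
  gamma(0) = c_0 / (1 - phi_1^2) = 3 / (1 - (0.108)^2) = 3 / 0.988336 = 3.035405.
  gamma(1) = phi_1 gamma(0) = (0.108)(3.035405) = 0.327824.
Therefore gamma(1) = 0.3278 (to 4 decimal places).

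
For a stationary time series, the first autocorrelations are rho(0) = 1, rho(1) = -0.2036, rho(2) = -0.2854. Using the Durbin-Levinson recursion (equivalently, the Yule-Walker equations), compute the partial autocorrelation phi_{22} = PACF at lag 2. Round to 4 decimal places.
\phi_{22} = -0.3410

The PACF at lag k is phi_{kk}, the last component of the solution
to the Yule-Walker system G_k phi = r_k where
  (G_k)_{ij} = rho(|i - j|), (r_k)_i = rho(i), i,j = 1..k.
Equivalently, Durbin-Levinson gives phi_{kk} iteratively:
  phi_{11} = rho(1)
  phi_{kk} = [rho(k) - sum_{j=1..k-1} phi_{k-1,j} rho(k-j)]
            / [1 - sum_{j=1..k-1} phi_{k-1,j} rho(j)],
  phi_{k,j} = phi_{k-1,j} - phi_{kk} phi_{k-1,k-j},  j = 1..k-1.
Step k = 1:
  phi_11 = rho(1) = -0.2036.
Step k = 2:
  phi_22 = [rho(2) - phi_11 rho(1)] / [1 - phi_11 rho(1)] = [-0.2854 - (-0.2036)(-0.2036)] / [1 - (-0.2036)(-0.2036)]
         = -0.32685296 / 0.95854704 = -0.341.
Therefore phi_{22} = -0.3410.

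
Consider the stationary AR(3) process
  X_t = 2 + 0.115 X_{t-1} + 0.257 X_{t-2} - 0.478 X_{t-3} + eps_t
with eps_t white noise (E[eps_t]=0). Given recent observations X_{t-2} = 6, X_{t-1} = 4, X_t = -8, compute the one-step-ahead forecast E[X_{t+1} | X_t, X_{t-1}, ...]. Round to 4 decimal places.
E[X_{t+1} \mid \mathcal F_t] = -0.7600

For an AR(p) model X_t = c + sum_i phi_i X_{t-i} + eps_t, the
one-step-ahead conditional mean is
  E[X_{t+1} | X_t, ...] = c + sum_i phi_i X_{t+1-i}.
Substitute known values:
  E[X_{t+1} | ...] = 2 + (0.115) * (-8) + (0.257) * (4) + (-0.478) * (6)
                   = -0.7600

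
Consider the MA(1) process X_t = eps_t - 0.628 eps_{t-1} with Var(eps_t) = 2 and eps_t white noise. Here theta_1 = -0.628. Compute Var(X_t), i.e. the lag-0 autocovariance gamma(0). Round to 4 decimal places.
\gamma(0) = 2.7888

For an MA(q) process X_t = eps_t + sum_i theta_i eps_{t-i} with
Var(eps_t) = sigma^2, the variance is
  gamma(0) = sigma^2 * (1 + sum_i theta_i^2).
  sum_i theta_i^2 = (-0.628)^2 = 0.394384.
  gamma(0) = 2 * (1 + 0.394384) = 2 * 1.394384 = 2.788768, which rounds to 2.7888.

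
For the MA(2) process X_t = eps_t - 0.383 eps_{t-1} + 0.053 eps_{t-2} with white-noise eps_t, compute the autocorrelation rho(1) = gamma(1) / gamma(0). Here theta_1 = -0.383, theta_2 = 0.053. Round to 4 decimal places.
\rho(1) = -0.3508

For an MA(q) process with theta_0 = 1, the autocovariance is
  gamma(k) = sigma^2 * sum_{i=0..q-k} theta_i * theta_{i+k},
and rho(k) = gamma(k) / gamma(0). Sigma^2 cancels.
  numerator   = (1)*(-0.383) + (-0.383)*(0.053) = -0.403299.
  denominator = (1)^2 + (-0.383)^2 + (0.053)^2 = 1.149498.
  rho(1) = -0.403299 / 1.149498 = -0.3508.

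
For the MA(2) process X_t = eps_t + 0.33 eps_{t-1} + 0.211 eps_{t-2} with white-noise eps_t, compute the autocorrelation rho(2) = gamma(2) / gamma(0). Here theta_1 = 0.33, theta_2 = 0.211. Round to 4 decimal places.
\rho(2) = 0.1829

For an MA(q) process with theta_0 = 1, the autocovariance is
  gamma(k) = sigma^2 * sum_{i=0..q-k} theta_i * theta_{i+k},
and rho(k) = gamma(k) / gamma(0). Sigma^2 cancels.
  numerator   = (1)*(0.211) = 0.211.
  denominator = (1)^2 + (0.33)^2 + (0.211)^2 = 1.153421.
  rho(2) = 0.211 / 1.153421 = 0.1829.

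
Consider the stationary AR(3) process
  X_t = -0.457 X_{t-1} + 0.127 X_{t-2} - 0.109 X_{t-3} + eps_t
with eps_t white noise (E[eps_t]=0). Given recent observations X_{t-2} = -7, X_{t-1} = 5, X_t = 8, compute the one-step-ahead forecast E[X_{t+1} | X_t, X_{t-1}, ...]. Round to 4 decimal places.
E[X_{t+1} \mid \mathcal F_t] = -2.2580

For an AR(p) model X_t = c + sum_i phi_i X_{t-i} + eps_t, the
one-step-ahead conditional mean is
  E[X_{t+1} | X_t, ...] = c + sum_i phi_i X_{t+1-i}.
Substitute known values:
  E[X_{t+1} | ...] = (-0.457) * (8) + (0.127) * (5) + (-0.109) * (-7)
                   = -2.2580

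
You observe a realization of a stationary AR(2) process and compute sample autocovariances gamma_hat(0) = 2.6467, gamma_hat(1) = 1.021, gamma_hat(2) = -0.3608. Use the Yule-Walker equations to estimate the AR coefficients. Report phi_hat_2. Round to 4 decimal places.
\hat\phi_{2} = -0.3350

The Yule-Walker equations for an AR(p) process read, in matrix form,
  Gamma_p phi = r_p,   with   (Gamma_p)_{ij} = gamma(|i - j|),
                       (r_p)_i = gamma(i),   i,j = 1..p.
Substitute the sample gammas (Toeplitz matrix and right-hand side of size 2):
  Gamma_p = [[2.6467, 1.021], [1.021, 2.6467]]
  r_p     = [1.021, -0.3608]
Written out:
  2.6467 phi_1 + 1.021 phi_2 = 1.021
  1.021 phi_1 + 2.6467 phi_2 = -0.3608
Solve by Cramer's rule:
  det = gamma(0)^2 - gamma(1)^2 = (2.6467)^2 - (1.021)^2 = 7.00502089 - 1.042441 = 5.96257989
  phi_hat_1 = [gamma(1) gamma(0) - gamma(1) gamma(2)] / det = [(1.021)(2.6467) - (1.021)(-0.3608)] / 5.96257989 = 3.0706575 / 5.96257989 = 0.515
  phi_hat_2 = [gamma(0) gamma(2) - gamma(1)^2] / det = [(2.6467)(-0.3608) - (1.021)^2] / 5.96257989 = -1.99737036 / 5.96257989 = -0.335
So phi_hat = [0.5150, -0.3350].
Therefore phi_hat_2 = -0.3350.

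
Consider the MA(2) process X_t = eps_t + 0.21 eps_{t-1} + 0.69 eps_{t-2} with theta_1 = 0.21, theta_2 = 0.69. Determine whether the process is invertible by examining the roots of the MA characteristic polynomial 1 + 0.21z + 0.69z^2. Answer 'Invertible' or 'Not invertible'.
\text{Invertible}

The MA(q) characteristic polynomial is P(z) = 1 + 0.21z + 0.69z^2.
Invertibility requires all roots to lie outside the unit circle, i.e. |z| > 1 for every root.
Set 1 + (0.21) z + (0.69) z^2 = 0, i.e. a z^2 + b z + c = 0 with a = 0.69, b = 0.21, c = 1.
Discriminant D = b^2 - 4ac = (0.21)^2 - 4*(0.69)*1 = 0.0441 - (2.76) = -2.7159.
D < 0, so the roots are the complex-conjugate pair z = (-b +/- i sqrt(-D)) / (2a) = -0.1522 +/- 1.1942i.
For a conjugate pair |z|^2 = z * conj(z) = (product of roots) = c/a = 1/(0.69) = 1.449275, so |z| = sqrt(1.449275) = 1.2039 for both roots.
Moduli of all roots: 1.2039, 1.2039.
All moduli strictly greater than 1? Yes.
Verdict: Invertible.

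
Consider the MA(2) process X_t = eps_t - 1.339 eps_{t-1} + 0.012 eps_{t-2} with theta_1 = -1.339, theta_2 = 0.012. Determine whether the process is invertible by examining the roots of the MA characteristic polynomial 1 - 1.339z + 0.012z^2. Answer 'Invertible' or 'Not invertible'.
\text{Not invertible}

The MA(q) characteristic polynomial is P(z) = 1 - 1.339z + 0.012z^2.
Invertibility requires all roots to lie outside the unit circle, i.e. |z| > 1 for every root.
Set 1 + (-1.339) z + (0.012) z^2 = 0, i.e. a z^2 + b z + c = 0 with a = 0.012, b = -1.339, c = 1.
Discriminant D = b^2 - 4ac = (-1.339)^2 - 4*(0.012)*1 = 1.792921 - (0.048) = 1.744921.
D >= 0, so the roots are real: z = (-b +/- sqrt(D)) / (2a) = (1.339 +/- 1.320955) / (0.024).
  z_1 = (1.339 + 1.320955) / (0.024) = 110.8314,   |z_1| = 110.8314.
  z_2 = (1.339 - 1.320955) / (0.024) = 0.7519,   |z_2| = 0.7519.
Moduli of all roots: 110.8314, 0.7519.
All moduli strictly greater than 1? No.
Verdict: Not invertible.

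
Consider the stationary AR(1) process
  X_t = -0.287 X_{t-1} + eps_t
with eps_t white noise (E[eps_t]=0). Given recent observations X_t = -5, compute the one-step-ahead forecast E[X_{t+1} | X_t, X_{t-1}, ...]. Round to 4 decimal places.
E[X_{t+1} \mid \mathcal F_t] = 1.4350

For an AR(p) model X_t = c + sum_i phi_i X_{t-i} + eps_t, the
one-step-ahead conditional mean is
  E[X_{t+1} | X_t, ...] = c + sum_i phi_i X_{t+1-i}.
Substitute known values:
  E[X_{t+1} | ...] = (-0.287) * (-5)
                   = 1.4350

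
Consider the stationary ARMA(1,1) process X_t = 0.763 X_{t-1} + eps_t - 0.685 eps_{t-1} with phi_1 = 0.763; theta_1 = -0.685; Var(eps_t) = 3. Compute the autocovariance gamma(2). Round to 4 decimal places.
\gamma(2) = 0.2040

Multiply the model equation by X_{t-k} and take expectations. With theta_0 = psi_0 = 1 and psi_j the MA(infinity) weights, this gives
  gamma(k) - sum_i phi_i gamma(k-i) = c_k,
  c_k = sigma^2 * sum_{j=k..q} theta_j psi_{j-k}   (c_k = 0 for k > q),
using gamma(-m) = gamma(m).
psi-weights needed (psi_j = theta_j + sum_i phi_i psi_{j-i}):
  psi_1 = theta_1 + phi_1 = -0.685 + (0.763) = 0.078
Right-hand sides:
  c_0 = sigma^2 (1 + theta_1 psi_1) = 3 * (1 + (-0.685)(0.078)) = 3 * 0.94657 = 2.83971
  c_1 = sigma^2 theta_1 = 3 * (-0.685) = -2.055
  c_2 = 0
Equations for k = 0 and k = 1 (AR order 1):
  gamma(0) = phi_1 gamma(1) + c_0
  gamma(1) = phi_1 gamma(0) + c_1
Substituting the second into the first: gamma(0) (1 - phi_1^2) = c_0 + phi_1 c_1, so
  gamma(0) = (c_0 + phi_1 c_1) / (1 - phi_1^2) = (2.83971 + (0.763)(-2.055)) / (1 - (0.763)^2) = 1.271745 / 0.417831 = 3.043683.
  gamma(1) = phi_1 gamma(0) + c_1 = (0.763)(3.043683) + (-2.055) = 0.26733.
For k = 2 (> q): gamma(2) = phi_1 gamma(1) = (0.763)(0.26733) = 0.203973.
Therefore gamma(2) = 0.2040 (to 4 decimal places).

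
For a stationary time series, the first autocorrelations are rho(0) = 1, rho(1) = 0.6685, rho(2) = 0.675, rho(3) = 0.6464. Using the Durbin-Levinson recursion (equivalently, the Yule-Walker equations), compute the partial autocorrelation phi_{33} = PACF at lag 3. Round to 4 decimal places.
\phi_{33} = 0.2300

The PACF at lag k is phi_{kk}, the last component of the solution
to the Yule-Walker system G_k phi = r_k where
  (G_k)_{ij} = rho(|i - j|), (r_k)_i = rho(i), i,j = 1..k.
Equivalently, Durbin-Levinson gives phi_{kk} iteratively:
  phi_{11} = rho(1)
  phi_{kk} = [rho(k) - sum_{j=1..k-1} phi_{k-1,j} rho(k-j)]
            / [1 - sum_{j=1..k-1} phi_{k-1,j} rho(j)],
  phi_{k,j} = phi_{k-1,j} - phi_{kk} phi_{k-1,k-j},  j = 1..k-1.
Step k = 1:
  phi_11 = rho(1) = 0.6685.
Step k = 2:
  phi_22 = [rho(2) - phi_11 rho(1)] / [1 - phi_11 rho(1)] = [0.675 - (0.6685)(0.6685)] / [1 - (0.6685)(0.6685)]
         = 0.22810775 / 0.55310775 = 0.412411.
  Update: phi_21 = phi_11 - phi_22 phi_11 = 0.6685 - (0.412411)(0.6685) = 0.392803.
Step k = 3:
  phi_33 = [rho(3) - phi_21 rho(2) - phi_22 rho(1)] / [1 - phi_21 rho(1) - phi_22 rho(2)]
    numerator   = 0.6464 - (0.392803)(0.675) - (0.412411)(0.6685) = 0.10556104
    denominator = 1 - (0.392803)(0.6685) - (0.412411)(0.675) = 0.45903359
  phi_33 = 0.10556104 / 0.45903359 = 0.23.
Therefore phi_{33} = 0.2300.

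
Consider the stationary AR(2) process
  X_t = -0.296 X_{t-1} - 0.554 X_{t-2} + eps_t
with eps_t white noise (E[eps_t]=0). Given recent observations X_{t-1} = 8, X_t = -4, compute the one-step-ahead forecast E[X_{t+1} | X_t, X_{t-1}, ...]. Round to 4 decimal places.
E[X_{t+1} \mid \mathcal F_t] = -3.2480

For an AR(p) model X_t = c + sum_i phi_i X_{t-i} + eps_t, the
one-step-ahead conditional mean is
  E[X_{t+1} | X_t, ...] = c + sum_i phi_i X_{t+1-i}.
Substitute known values:
  E[X_{t+1} | ...] = (-0.296) * (-4) + (-0.554) * (8)
                   = -3.2480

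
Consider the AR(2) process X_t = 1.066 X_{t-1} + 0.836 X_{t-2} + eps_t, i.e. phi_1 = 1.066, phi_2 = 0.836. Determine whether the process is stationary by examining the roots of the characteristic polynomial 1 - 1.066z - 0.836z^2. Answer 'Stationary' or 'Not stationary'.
\text{Not stationary}

The AR(p) characteristic polynomial is P(z) = 1 - 1.066z - 0.836z^2.
Stationarity requires all roots to lie outside the unit circle, i.e. |z| > 1 for every root.
Set 1 + (-1.066) z + (-0.836) z^2 = 0, i.e. a z^2 + b z + c = 0 with a = -0.836, b = -1.066, c = 1.
Discriminant D = b^2 - 4ac = (-1.066)^2 - 4*(-0.836)*1 = 1.136356 - (-3.344) = 4.480356.
D >= 0, so the roots are real: z = (-b +/- sqrt(D)) / (2a) = (1.066 +/- 2.116685) / (-1.672).
  z_1 = (1.066 + 2.116685) / (-1.672) = -1.9035,   |z_1| = 1.9035.
  z_2 = (1.066 - 2.116685) / (-1.672) = 0.6284,   |z_2| = 0.6284.
Moduli of all roots: 1.9035, 0.6284.
All moduli strictly greater than 1? No.
Verdict: Not stationary.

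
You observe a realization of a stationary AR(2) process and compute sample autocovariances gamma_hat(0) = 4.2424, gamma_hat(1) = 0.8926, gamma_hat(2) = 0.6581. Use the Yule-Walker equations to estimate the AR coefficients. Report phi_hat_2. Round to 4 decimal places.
\hat\phi_{2} = 0.1160

The Yule-Walker equations for an AR(p) process read, in matrix form,
  Gamma_p phi = r_p,   with   (Gamma_p)_{ij} = gamma(|i - j|),
                       (r_p)_i = gamma(i),   i,j = 1..p.
Substitute the sample gammas (Toeplitz matrix and right-hand side of size 2):
  Gamma_p = [[4.2424, 0.8926], [0.8926, 4.2424]]
  r_p     = [0.8926, 0.6581]
Written out:
  4.2424 phi_1 + 0.8926 phi_2 = 0.8926
  0.8926 phi_1 + 4.2424 phi_2 = 0.6581
Solve by Cramer's rule:
  det = gamma(0)^2 - gamma(1)^2 = (4.2424)^2 - (0.8926)^2 = 17.99795776 - 0.79673476 = 17.201223
  phi_hat_1 = [gamma(1) gamma(0) - gamma(1) gamma(2)] / det = [(0.8926)(4.2424) - (0.8926)(0.6581)] / 17.201223 = 3.19934618 / 17.201223 = 0.186
  phi_hat_2 = [gamma(0) gamma(2) - gamma(1)^2] / det = [(4.2424)(0.6581) - (0.8926)^2] / 17.201223 = 1.99518868 / 17.201223 = 0.116
So phi_hat = [0.1860, 0.1160].
Therefore phi_hat_2 = 0.1160.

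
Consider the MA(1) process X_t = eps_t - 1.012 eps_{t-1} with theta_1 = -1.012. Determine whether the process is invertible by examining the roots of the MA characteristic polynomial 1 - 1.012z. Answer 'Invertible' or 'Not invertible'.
\text{Not invertible}

The MA(q) characteristic polynomial is P(z) = 1 - 1.012z.
Invertibility requires all roots to lie outside the unit circle, i.e. |z| > 1 for every root.
This is linear in z: 1 + (-1.012) z = 0  =>  z = -1/(-1.012) = 0.988142,  |z| = 0.988142.
Moduli of all roots: 0.9881.
All moduli strictly greater than 1? No.
Verdict: Not invertible.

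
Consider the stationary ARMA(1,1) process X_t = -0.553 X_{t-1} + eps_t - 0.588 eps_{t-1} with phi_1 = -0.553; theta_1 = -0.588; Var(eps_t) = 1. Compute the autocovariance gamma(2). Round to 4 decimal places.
\gamma(2) = 1.2045

Multiply the model equation by X_{t-k} and take expectations. With theta_0 = psi_0 = 1 and psi_j the MA(infinity) weights, this gives
  gamma(k) - sum_i phi_i gamma(k-i) = c_k,
  c_k = sigma^2 * sum_{j=k..q} theta_j psi_{j-k}   (c_k = 0 for k > q),
using gamma(-m) = gamma(m).
psi-weights needed (psi_j = theta_j + sum_i phi_i psi_{j-i}):
  psi_1 = theta_1 + phi_1 = -0.588 + (-0.553) = -1.141
Right-hand sides:
  c_0 = sigma^2 (1 + theta_1 psi_1) = 1 * (1 + (-0.588)(-1.141)) = 1 * 1.670908 = 1.670908
  c_1 = sigma^2 theta_1 = 1 * (-0.588) = -0.588
  c_2 = 0
Equations for k = 0 and k = 1 (AR order 1):
  gamma(0) = phi_1 gamma(1) + c_0
  gamma(1) = phi_1 gamma(0) + c_1
Substituting the second into the first: gamma(0) (1 - phi_1^2) = c_0 + phi_1 c_1, so
  gamma(0) = (c_0 + phi_1 c_1) / (1 - phi_1^2) = (1.670908 + (-0.553)(-0.588)) / (1 - (-0.553)^2) = 1.996072 / 0.694191 = 2.875393.
  gamma(1) = phi_1 gamma(0) + c_1 = (-0.553)(2.875393) + (-0.588) = -2.178092.
For k = 2 (> q): gamma(2) = phi_1 gamma(1) = (-0.553)(-2.178092) = 1.204485.
Therefore gamma(2) = 1.2045 (to 4 decimal places).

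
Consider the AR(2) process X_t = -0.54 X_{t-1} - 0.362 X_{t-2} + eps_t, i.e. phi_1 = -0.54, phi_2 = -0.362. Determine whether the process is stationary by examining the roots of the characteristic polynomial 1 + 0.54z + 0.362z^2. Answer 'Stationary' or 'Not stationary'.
\text{Stationary}

The AR(p) characteristic polynomial is P(z) = 1 + 0.54z + 0.362z^2.
Stationarity requires all roots to lie outside the unit circle, i.e. |z| > 1 for every root.
Set 1 + (0.54) z + (0.362) z^2 = 0, i.e. a z^2 + b z + c = 0 with a = 0.362, b = 0.54, c = 1.
Discriminant D = b^2 - 4ac = (0.54)^2 - 4*(0.362)*1 = 0.2916 - (1.448) = -1.1564.
D < 0, so the roots are the complex-conjugate pair z = (-b +/- i sqrt(-D)) / (2a) = -0.7459 +/- 1.4853i.
For a conjugate pair |z|^2 = z * conj(z) = (product of roots) = c/a = 1/(0.362) = 2.762431, so |z| = sqrt(2.762431) = 1.6621 for both roots.
Moduli of all roots: 1.6621, 1.6621.
All moduli strictly greater than 1? Yes.
Verdict: Stationary.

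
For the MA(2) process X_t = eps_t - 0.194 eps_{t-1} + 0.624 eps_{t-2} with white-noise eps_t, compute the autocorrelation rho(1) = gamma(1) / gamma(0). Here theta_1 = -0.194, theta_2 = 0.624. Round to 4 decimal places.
\rho(1) = -0.2208

For an MA(q) process with theta_0 = 1, the autocovariance is
  gamma(k) = sigma^2 * sum_{i=0..q-k} theta_i * theta_{i+k},
and rho(k) = gamma(k) / gamma(0). Sigma^2 cancels.
  numerator   = (1)*(-0.194) + (-0.194)*(0.624) = -0.315056.
  denominator = (1)^2 + (-0.194)^2 + (0.624)^2 = 1.427012.
  rho(1) = -0.315056 / 1.427012 = -0.2208.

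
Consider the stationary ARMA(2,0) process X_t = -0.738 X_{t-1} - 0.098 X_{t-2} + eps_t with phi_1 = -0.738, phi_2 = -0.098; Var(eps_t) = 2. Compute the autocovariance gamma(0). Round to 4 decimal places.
\gamma(0) = 3.6834

Multiply the model equation by X_{t-k} and take expectations. With theta_0 = psi_0 = 1 and psi_j the MA(infinity) weights, this gives
  gamma(k) - sum_i phi_i gamma(k-i) = c_k,
  c_k = sigma^2 * sum_{j=k..q} theta_j psi_{j-k}   (c_k = 0 for k > q),
using gamma(-m) = gamma(m).
Pure AR (q = 0): c_0 = sigma^2 = 2, c_k = 0 for k >= 1.
Equations for k = 0, 1, 2 (AR order 2, c_2 = 0):
  (E0) gamma(0) = phi_1 gamma(1) + phi_2 gamma(2) + c_0
  (E1) gamma(1) = phi_1 gamma(0) + phi_2 gamma(1) + c_1
  (E2) gamma(2) = phi_1 gamma(1) + phi_2 gamma(0)
From (E1): gamma(1) = A gamma(0) + B with
  A = phi_1 / (1 - phi_2) = -0.738 / 1.098 = -0.672131,   B = c_1 / (1 - phi_2) = 0 / 1.098 = 0.
Insert (E2) into (E0): gamma(0) (1 - phi_2^2) = phi_1 (1 + phi_2) gamma(1) + c_0.
  phi_1 (1 + phi_2) = (-0.738)(0.902) = -0.665676,   1 - phi_2^2 = 0.990396.
Replace gamma(1) by A gamma(0) + B and collect gamma(0):
  gamma(0) [0.990396 - (-0.665676)(-0.672131)] = c_0 = 2
  gamma(0) * 0.542974 = 2
  gamma(0) = 2 / 0.542974 = 3.683415.
Therefore gamma(0) = 3.6834 (to 4 decimal places).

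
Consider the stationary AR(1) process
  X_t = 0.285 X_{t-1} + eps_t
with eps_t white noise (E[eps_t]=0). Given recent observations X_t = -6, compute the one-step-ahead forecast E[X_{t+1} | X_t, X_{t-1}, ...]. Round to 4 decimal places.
E[X_{t+1} \mid \mathcal F_t] = -1.7100

For an AR(p) model X_t = c + sum_i phi_i X_{t-i} + eps_t, the
one-step-ahead conditional mean is
  E[X_{t+1} | X_t, ...] = c + sum_i phi_i X_{t+1-i}.
Substitute known values:
  E[X_{t+1} | ...] = (0.285) * (-6)
                   = -1.7100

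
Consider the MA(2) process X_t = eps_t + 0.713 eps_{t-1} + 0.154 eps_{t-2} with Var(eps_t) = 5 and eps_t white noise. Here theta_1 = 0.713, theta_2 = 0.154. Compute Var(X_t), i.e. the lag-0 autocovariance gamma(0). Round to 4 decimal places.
\gamma(0) = 7.6604

For an MA(q) process X_t = eps_t + sum_i theta_i eps_{t-i} with
Var(eps_t) = sigma^2, the variance is
  gamma(0) = sigma^2 * (1 + sum_i theta_i^2).
  sum_i theta_i^2 = (0.713)^2 + (0.154)^2 = 0.508369 + 0.023716 = 0.532085.
  gamma(0) = 5 * (1 + 0.532085) = 5 * 1.532085 = 7.660425, which rounds to 7.6604.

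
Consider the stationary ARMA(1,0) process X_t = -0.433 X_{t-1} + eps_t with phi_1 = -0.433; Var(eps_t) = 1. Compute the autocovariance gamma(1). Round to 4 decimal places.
\gamma(1) = -0.5329

Multiply the model equation by X_{t-k} and take expectations. With theta_0 = psi_0 = 1 and psi_j the MA(infinity) weights, this gives
  gamma(k) - sum_i phi_i gamma(k-i) = c_k,
  c_k = sigma^2 * sum_{j=k..q} theta_j psi_{j-k}   (c_k = 0 for k > q),
using gamma(-m) = gamma(m).
Pure AR (q = 0): c_0 = sigma^2 = 1, c_k = 0 for k >= 1.
Equations for k = 0 and k = 1 (AR order 1):
  gamma(0) = phi_1 gamma(1) + c_0
  gamma(1) = phi_1 gamma(0) + c_1
Substituting the second into the first: gamma(0) (1 - phi_1^2) = c_0 + phi_1 c_1, so
  gamma(0) = c_0 / (1 - phi_1^2) = 1 / (1 - (-0.433)^2) = 1 / 0.812511 = 1.230753.
  gamma(1) = phi_1 gamma(0) = (-0.433)(1.230753) = -0.532916.
Therefore gamma(1) = -0.5329 (to 4 decimal places).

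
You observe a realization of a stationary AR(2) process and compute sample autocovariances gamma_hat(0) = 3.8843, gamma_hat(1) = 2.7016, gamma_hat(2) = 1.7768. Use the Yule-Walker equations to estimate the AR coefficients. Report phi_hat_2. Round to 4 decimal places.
\hat\phi_{2} = -0.0510

The Yule-Walker equations for an AR(p) process read, in matrix form,
  Gamma_p phi = r_p,   with   (Gamma_p)_{ij} = gamma(|i - j|),
                       (r_p)_i = gamma(i),   i,j = 1..p.
Substitute the sample gammas (Toeplitz matrix and right-hand side of size 2):
  Gamma_p = [[3.8843, 2.7016], [2.7016, 3.8843]]
  r_p     = [2.7016, 1.7768]
Written out:
  3.8843 phi_1 + 2.7016 phi_2 = 2.7016
  2.7016 phi_1 + 3.8843 phi_2 = 1.7768
Solve by Cramer's rule:
  det = gamma(0)^2 - gamma(1)^2 = (3.8843)^2 - (2.7016)^2 = 15.08778649 - 7.29864256 = 7.78914393
  phi_hat_1 = [gamma(1) gamma(0) - gamma(1) gamma(2)] / det = [(2.7016)(3.8843) - (2.7016)(1.7768)] / 7.78914393 = 5.693622 / 7.78914393 = 0.731
  phi_hat_2 = [gamma(0) gamma(2) - gamma(1)^2] / det = [(3.8843)(1.7768) - (2.7016)^2] / 7.78914393 = -0.39701832 / 7.78914393 = -0.051
So phi_hat = [0.7310, -0.0510].
Therefore phi_hat_2 = -0.0510.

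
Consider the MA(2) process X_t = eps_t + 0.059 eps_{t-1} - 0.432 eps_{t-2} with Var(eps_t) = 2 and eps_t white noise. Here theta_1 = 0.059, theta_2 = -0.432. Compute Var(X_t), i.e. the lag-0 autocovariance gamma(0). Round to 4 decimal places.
\gamma(0) = 2.3802

For an MA(q) process X_t = eps_t + sum_i theta_i eps_{t-i} with
Var(eps_t) = sigma^2, the variance is
  gamma(0) = sigma^2 * (1 + sum_i theta_i^2).
  sum_i theta_i^2 = (0.059)^2 + (-0.432)^2 = 0.003481 + 0.186624 = 0.190105.
  gamma(0) = 2 * (1 + 0.190105) = 2 * 1.190105 = 2.38021, which rounds to 2.3802.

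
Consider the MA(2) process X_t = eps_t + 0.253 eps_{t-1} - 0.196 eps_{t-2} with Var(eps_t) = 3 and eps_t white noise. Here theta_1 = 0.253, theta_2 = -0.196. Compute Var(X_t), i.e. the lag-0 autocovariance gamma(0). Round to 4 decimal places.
\gamma(0) = 3.3073

For an MA(q) process X_t = eps_t + sum_i theta_i eps_{t-i} with
Var(eps_t) = sigma^2, the variance is
  gamma(0) = sigma^2 * (1 + sum_i theta_i^2).
  sum_i theta_i^2 = (0.253)^2 + (-0.196)^2 = 0.064009 + 0.038416 = 0.102425.
  gamma(0) = 3 * (1 + 0.102425) = 3 * 1.102425 = 3.307275, which rounds to 3.3073.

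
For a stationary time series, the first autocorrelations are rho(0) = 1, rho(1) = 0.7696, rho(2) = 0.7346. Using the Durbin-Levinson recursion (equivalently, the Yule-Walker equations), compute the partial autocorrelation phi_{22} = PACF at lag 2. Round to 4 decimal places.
\phi_{22} = 0.3491

The PACF at lag k is phi_{kk}, the last component of the solution
to the Yule-Walker system G_k phi = r_k where
  (G_k)_{ij} = rho(|i - j|), (r_k)_i = rho(i), i,j = 1..k.
Equivalently, Durbin-Levinson gives phi_{kk} iteratively:
  phi_{11} = rho(1)
  phi_{kk} = [rho(k) - sum_{j=1..k-1} phi_{k-1,j} rho(k-j)]
            / [1 - sum_{j=1..k-1} phi_{k-1,j} rho(j)],
  phi_{k,j} = phi_{k-1,j} - phi_{kk} phi_{k-1,k-j},  j = 1..k-1.
Step k = 1:
  phi_11 = rho(1) = 0.7696.
Step k = 2:
  phi_22 = [rho(2) - phi_11 rho(1)] / [1 - phi_11 rho(1)] = [0.7346 - (0.7696)(0.7696)] / [1 - (0.7696)(0.7696)]
         = 0.14231584 / 0.40771584 = 0.3491.
Therefore phi_{22} = 0.3491.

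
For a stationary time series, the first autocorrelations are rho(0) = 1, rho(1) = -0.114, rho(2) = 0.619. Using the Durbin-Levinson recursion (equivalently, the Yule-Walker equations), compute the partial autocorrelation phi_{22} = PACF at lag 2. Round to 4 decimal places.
\phi_{22} = 0.6140

The PACF at lag k is phi_{kk}, the last component of the solution
to the Yule-Walker system G_k phi = r_k where
  (G_k)_{ij} = rho(|i - j|), (r_k)_i = rho(i), i,j = 1..k.
Equivalently, Durbin-Levinson gives phi_{kk} iteratively:
  phi_{11} = rho(1)
  phi_{kk} = [rho(k) - sum_{j=1..k-1} phi_{k-1,j} rho(k-j)]
            / [1 - sum_{j=1..k-1} phi_{k-1,j} rho(j)],
  phi_{k,j} = phi_{k-1,j} - phi_{kk} phi_{k-1,k-j},  j = 1..k-1.
Step k = 1:
  phi_11 = rho(1) = -0.114.
Step k = 2:
  phi_22 = [rho(2) - phi_11 rho(1)] / [1 - phi_11 rho(1)] = [0.619 - (-0.114)(-0.114)] / [1 - (-0.114)(-0.114)]
         = 0.606004 / 0.987004 = 0.614.
Therefore phi_{22} = 0.6140.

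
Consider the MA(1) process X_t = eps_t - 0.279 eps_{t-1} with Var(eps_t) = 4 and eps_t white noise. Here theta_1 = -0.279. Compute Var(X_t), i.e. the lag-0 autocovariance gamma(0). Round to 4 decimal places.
\gamma(0) = 4.3114

For an MA(q) process X_t = eps_t + sum_i theta_i eps_{t-i} with
Var(eps_t) = sigma^2, the variance is
  gamma(0) = sigma^2 * (1 + sum_i theta_i^2).
  sum_i theta_i^2 = (-0.279)^2 = 0.077841.
  gamma(0) = 4 * (1 + 0.077841) = 4 * 1.077841 = 4.311364, which rounds to 4.3114.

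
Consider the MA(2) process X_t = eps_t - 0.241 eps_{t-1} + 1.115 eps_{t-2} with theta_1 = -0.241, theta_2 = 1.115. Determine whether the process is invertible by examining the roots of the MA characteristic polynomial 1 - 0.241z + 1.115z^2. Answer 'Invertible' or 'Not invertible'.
\text{Not invertible}

The MA(q) characteristic polynomial is P(z) = 1 - 0.241z + 1.115z^2.
Invertibility requires all roots to lie outside the unit circle, i.e. |z| > 1 for every root.
Set 1 + (-0.241) z + (1.115) z^2 = 0, i.e. a z^2 + b z + c = 0 with a = 1.115, b = -0.241, c = 1.
Discriminant D = b^2 - 4ac = (-0.241)^2 - 4*(1.115)*1 = 0.058081 - (4.46) = -4.401919.
D < 0, so the roots are the complex-conjugate pair z = (-b +/- i sqrt(-D)) / (2a) = 0.1081 +/- 0.9408i.
For a conjugate pair |z|^2 = z * conj(z) = (product of roots) = c/a = 1/(1.115) = 0.896861, so |z| = sqrt(0.896861) = 0.947 for both roots.
Moduli of all roots: 0.9470, 0.9470.
All moduli strictly greater than 1? No.
Verdict: Not invertible.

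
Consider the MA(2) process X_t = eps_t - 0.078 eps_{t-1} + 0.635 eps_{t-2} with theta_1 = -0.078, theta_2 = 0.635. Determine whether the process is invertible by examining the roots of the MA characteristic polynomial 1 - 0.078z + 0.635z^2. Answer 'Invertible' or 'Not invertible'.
\text{Invertible}

The MA(q) characteristic polynomial is P(z) = 1 - 0.078z + 0.635z^2.
Invertibility requires all roots to lie outside the unit circle, i.e. |z| > 1 for every root.
Set 1 + (-0.078) z + (0.635) z^2 = 0, i.e. a z^2 + b z + c = 0 with a = 0.635, b = -0.078, c = 1.
Discriminant D = b^2 - 4ac = (-0.078)^2 - 4*(0.635)*1 = 0.006084 - (2.54) = -2.533916.
D < 0, so the roots are the complex-conjugate pair z = (-b +/- i sqrt(-D)) / (2a) = 0.0614 +/- 1.2534i.
For a conjugate pair |z|^2 = z * conj(z) = (product of roots) = c/a = 1/(0.635) = 1.574803, so |z| = sqrt(1.574803) = 1.2549 for both roots.
Moduli of all roots: 1.2549, 1.2549.
All moduli strictly greater than 1? Yes.
Verdict: Invertible.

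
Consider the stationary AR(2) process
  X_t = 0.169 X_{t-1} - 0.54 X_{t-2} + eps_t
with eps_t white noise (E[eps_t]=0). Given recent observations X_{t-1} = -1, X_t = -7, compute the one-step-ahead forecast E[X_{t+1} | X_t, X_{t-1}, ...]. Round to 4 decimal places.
E[X_{t+1} \mid \mathcal F_t] = -0.6430

For an AR(p) model X_t = c + sum_i phi_i X_{t-i} + eps_t, the
one-step-ahead conditional mean is
  E[X_{t+1} | X_t, ...] = c + sum_i phi_i X_{t+1-i}.
Substitute known values:
  E[X_{t+1} | ...] = (0.169) * (-7) + (-0.54) * (-1)
                   = -0.6430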